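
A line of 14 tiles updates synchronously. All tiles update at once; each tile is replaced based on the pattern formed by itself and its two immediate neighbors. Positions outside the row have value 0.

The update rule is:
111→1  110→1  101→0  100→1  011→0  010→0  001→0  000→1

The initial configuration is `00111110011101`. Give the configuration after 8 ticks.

01001001001111

10011111001100
01001111100111
00100111110011
10010011111001
01001001111100
00100100111111
10010010011111
01001001001111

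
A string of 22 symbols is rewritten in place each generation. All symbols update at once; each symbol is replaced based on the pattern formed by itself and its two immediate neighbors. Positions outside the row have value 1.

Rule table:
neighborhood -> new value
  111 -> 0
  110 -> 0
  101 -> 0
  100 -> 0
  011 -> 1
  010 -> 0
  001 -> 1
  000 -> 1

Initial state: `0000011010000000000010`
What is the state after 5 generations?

0100011111000011111111

0111110000111111111100
0100000111100000000001
0001111100001111111111
0111000001111000000000
0100011111000011111111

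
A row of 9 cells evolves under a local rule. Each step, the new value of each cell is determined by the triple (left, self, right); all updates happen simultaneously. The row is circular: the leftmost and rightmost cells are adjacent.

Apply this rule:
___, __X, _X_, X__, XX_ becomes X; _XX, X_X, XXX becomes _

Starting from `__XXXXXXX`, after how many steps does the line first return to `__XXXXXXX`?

18

XX______X
_XXXXXXX_
X______XX
XXXXXXX__
______XXX
XXXXXX__X
_____XXX_
XXXXX__XX
____XXX__
XXXX__XXX
___XXX___
XXX__XXXX
__XXX____
XX__XXXXX
_XXX_____
X__XXXXXX
XXX______
__XXXXXXX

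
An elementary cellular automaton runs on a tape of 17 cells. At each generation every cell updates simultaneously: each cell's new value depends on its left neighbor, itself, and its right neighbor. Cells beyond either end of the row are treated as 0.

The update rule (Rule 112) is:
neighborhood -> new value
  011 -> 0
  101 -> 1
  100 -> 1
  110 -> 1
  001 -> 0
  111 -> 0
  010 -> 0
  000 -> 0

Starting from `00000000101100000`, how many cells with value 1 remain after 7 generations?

generation 1: 00000000010110000
generation 2: 00000000001011000
generation 3: 00000000000101100
generation 4: 00000000000010110
generation 5: 00000000000001011
generation 6: 00000000000000101
generation 7: 00000000000000010
count of 1: 1

1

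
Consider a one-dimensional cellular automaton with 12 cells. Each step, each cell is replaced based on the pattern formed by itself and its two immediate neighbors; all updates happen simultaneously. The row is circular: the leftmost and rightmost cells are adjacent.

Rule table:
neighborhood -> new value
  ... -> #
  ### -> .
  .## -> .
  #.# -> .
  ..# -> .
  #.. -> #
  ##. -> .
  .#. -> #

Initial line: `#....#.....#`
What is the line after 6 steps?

........##..

step 1: .###.#####..
step 2: ..........##
step 3: #########...
step 4: .........##.
step 5: ########...#
step 6: ........##..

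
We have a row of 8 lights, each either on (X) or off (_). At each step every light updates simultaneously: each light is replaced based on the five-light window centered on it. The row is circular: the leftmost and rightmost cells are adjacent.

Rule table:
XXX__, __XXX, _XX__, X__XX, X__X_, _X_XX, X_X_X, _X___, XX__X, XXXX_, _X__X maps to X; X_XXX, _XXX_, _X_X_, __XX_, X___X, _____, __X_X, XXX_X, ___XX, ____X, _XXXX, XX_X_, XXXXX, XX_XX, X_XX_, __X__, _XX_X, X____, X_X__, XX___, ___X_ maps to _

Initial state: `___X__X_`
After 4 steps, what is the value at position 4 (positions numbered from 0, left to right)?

step 1: ____XX_X
step 2: X_______
step 3: _X______
step 4: __X_____
position 4 holds _

_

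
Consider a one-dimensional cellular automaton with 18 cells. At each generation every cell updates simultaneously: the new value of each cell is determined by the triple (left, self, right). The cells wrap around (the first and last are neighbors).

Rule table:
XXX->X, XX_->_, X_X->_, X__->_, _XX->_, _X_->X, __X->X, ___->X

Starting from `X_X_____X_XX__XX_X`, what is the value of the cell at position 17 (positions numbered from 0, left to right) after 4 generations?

__X_XXXXX____X____
XXX__XXX__XXXX_XXX
XX__X_X__X_XX___XX
X__XX_X_XX____XX_X
position 17 holds X

X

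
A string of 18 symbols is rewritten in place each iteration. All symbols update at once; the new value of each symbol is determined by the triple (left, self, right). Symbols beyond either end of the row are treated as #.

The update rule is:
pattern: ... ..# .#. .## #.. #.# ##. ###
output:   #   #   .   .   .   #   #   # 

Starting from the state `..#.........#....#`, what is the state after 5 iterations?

###.#.#.#######.#.

iteration 1: .#..########..###.
iteration 2: #..#.#######.#.###
iteration 3: #.#.#.#######.#.##
iteration 4: ##.#.#.#######.#.#
iteration 5: ###.#.#.#######.#.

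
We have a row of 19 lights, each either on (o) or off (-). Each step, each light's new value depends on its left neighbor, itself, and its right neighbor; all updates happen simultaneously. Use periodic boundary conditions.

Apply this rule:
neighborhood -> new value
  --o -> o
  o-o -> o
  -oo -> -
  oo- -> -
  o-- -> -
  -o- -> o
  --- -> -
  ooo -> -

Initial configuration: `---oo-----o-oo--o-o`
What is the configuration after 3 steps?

--o------ooo---oooo
-oo-----o-----o----
o------oo----oo----

o------oo----oo----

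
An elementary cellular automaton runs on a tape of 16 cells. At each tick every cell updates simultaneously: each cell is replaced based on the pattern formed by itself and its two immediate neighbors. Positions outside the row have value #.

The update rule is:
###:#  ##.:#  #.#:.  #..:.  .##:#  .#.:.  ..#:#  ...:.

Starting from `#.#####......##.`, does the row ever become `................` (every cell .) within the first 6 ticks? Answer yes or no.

tick 1: #.#####.....###.
tick 2: #.#####....####.
tick 3: #.#####...#####.
tick 4: #.#####..######.
tick 5: #.#####.#######.
tick 6: #.#####.#######.
tick 6 is #.#####.#######., still not uniform .

no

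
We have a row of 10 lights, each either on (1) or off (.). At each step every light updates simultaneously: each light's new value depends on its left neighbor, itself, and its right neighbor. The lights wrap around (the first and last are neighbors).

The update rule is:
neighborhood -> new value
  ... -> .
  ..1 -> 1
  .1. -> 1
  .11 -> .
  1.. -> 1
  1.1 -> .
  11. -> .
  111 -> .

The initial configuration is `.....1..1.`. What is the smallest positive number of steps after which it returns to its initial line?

step 1: ....111111
step 2: 1..1......
step 3: 11111....1
step 4: .....1..1.

4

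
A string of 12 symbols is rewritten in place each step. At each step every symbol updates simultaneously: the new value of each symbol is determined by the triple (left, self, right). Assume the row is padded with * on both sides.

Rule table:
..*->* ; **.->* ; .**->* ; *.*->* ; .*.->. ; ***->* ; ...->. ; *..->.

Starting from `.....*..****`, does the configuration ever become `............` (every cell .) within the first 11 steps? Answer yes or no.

step 1: ....*..*****
step 2: ...*..******
step 3: ..*..*******
step 4: .*..********
step 5: *..*********
step 6: *.**********
step 7: ************
step 8: ************  (fixed point — unchanged through step 11)
step 11 is ************, still not uniform .

no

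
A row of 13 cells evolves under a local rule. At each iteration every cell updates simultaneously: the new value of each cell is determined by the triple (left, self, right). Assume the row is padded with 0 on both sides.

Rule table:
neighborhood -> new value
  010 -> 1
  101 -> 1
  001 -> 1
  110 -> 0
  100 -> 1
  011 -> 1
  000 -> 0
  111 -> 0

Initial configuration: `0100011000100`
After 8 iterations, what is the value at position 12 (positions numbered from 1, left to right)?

iteration 1: 1110110101110
iteration 2: 1001101111001
iteration 3: 1111011000111
iteration 4: 1000110101100
iteration 5: 1101101111010
iteration 6: 1011011000111
iteration 7: 1110110101100
iteration 8: 1001101111010
position 12 holds 1

1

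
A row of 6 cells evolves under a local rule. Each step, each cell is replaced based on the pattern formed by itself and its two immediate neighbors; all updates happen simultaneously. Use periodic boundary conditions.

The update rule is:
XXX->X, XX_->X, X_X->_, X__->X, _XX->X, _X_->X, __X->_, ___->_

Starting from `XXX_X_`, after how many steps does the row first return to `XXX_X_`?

step 1: XXX_X_

1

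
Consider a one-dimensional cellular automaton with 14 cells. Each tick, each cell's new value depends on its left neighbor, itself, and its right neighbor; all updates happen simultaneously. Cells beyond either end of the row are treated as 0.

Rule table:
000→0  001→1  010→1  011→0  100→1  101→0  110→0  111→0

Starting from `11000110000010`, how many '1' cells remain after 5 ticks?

7

tick 1: 00101001000111
tick 2: 01101111101000
tick 3: 10000000001100
tick 4: 11000000010010
tick 5: 00100000111111
count of 1: 7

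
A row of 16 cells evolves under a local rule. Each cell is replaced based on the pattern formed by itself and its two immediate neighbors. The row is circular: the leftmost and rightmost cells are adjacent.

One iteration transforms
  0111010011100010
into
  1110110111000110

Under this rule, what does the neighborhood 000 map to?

0

At position 12 the neighborhood is 000; the next row has 0 there.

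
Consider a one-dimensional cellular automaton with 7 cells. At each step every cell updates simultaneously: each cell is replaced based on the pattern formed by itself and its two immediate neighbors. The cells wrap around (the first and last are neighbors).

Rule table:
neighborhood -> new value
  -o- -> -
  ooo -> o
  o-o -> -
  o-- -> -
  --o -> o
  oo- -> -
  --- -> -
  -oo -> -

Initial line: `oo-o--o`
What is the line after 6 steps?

o------

step 1: o----o-
step 2: ----o--
step 3: ---o---
step 4: --o----
step 5: -o-----
step 6: o------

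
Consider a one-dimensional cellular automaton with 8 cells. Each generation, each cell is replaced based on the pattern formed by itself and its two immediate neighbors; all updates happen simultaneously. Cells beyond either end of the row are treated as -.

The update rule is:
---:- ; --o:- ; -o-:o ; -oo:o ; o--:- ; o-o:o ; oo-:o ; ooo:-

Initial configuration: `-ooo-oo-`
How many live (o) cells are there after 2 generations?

-o-oooo-
-ooo--o-
count of o: 4

4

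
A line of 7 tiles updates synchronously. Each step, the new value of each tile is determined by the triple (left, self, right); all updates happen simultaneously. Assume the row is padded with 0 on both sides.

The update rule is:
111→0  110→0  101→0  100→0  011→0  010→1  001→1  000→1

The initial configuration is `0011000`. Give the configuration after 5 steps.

1100011
0001100
1110001
0000111
1111000

1111000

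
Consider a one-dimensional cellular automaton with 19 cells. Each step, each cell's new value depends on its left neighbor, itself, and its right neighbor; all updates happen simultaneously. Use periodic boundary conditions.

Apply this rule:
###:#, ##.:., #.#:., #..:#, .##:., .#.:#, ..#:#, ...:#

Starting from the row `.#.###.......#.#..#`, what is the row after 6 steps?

########.##.##.###.

.#..#.########.####
.####..######...##.
#.##.##.####.###..#
.........##...#.##.
#########..####...#
########.##.##.###.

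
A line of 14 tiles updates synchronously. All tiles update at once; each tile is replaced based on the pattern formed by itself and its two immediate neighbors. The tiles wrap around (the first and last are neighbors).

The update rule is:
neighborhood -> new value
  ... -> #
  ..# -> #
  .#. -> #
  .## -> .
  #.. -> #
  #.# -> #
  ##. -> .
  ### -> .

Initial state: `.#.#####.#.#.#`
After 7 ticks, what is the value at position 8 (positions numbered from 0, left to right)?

#

###.....######
...#####......
###.....######  (repeats tick 1; period 2)
tick 7: ###.....######
position 8 holds #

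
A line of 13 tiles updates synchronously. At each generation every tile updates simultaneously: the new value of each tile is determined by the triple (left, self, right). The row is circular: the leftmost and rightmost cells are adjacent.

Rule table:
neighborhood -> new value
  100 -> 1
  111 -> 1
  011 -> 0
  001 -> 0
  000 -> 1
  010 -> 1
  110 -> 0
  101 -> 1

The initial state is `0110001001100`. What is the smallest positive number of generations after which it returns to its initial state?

26

generation 1: 0001101100011
generation 2: 1100010011000
generation 3: 0011011000110
generation 4: 1000100110001
generation 5: 0110110001100
generation 6: 0001001100011
generation 7: 1101100011000
generation 8: 0010011000110
generation 9: 1011000110001
generation 10: 0100110001100
generation 11: 0110001100011
generation 12: 1001100011000
generation 13: 1100011000110
generation 14: 0011000110001
generation 15: 1000110001101
generation 16: 0110001100010
generation 17: 0001100011011
generation 18: 1100011000100
generation 19: 0011000110110
generation 20: 1000110001001
generation 21: 0110001101100
generation 22: 0001100010011
generation 23: 1100011011000
generation 24: 0011000100110
generation 25: 1000110110001
generation 26: 0110001001100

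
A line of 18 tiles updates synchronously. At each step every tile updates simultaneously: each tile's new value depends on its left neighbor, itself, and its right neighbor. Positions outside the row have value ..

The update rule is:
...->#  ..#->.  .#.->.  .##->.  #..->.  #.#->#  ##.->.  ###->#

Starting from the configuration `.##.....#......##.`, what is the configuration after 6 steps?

.....########.....

....###...####....
###..#..#..##..###
.#..............#.
...############...
##..##########..##
.....########.....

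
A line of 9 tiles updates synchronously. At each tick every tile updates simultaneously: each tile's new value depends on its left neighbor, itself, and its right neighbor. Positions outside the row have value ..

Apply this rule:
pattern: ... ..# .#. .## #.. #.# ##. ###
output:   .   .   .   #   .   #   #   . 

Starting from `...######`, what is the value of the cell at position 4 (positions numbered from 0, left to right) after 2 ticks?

...#....#
.........
position 4 holds .

.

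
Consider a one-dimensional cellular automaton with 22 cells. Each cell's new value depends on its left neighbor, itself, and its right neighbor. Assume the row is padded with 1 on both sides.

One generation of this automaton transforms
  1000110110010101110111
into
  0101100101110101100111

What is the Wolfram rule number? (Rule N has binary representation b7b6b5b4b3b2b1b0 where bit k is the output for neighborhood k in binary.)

position 16: 111 → 1  (bit 7 = 1)
position 0: 110 → 0  (bit 6 = 0)
position 6: 101 → 0  (bit 5 = 0)
position 1: 100 → 1  (bit 4 = 1)
position 4: 011 → 1  (bit 3 = 1)
position 11: 010 → 1  (bit 2 = 1)
position 3: 001 → 1  (bit 1 = 1)
position 2: 000 → 0  (bit 0 = 0)
bits b7..b0 = 10011110 = 158

158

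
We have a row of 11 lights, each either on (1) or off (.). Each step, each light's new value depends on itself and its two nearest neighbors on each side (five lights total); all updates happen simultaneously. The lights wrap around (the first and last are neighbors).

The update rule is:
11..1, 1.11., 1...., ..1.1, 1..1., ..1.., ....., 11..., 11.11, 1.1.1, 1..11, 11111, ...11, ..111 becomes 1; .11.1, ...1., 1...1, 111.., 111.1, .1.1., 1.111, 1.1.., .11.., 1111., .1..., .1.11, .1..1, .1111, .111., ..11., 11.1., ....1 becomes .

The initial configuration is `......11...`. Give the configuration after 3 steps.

1111.1..111
11.....11.1
..111.1..1.

..111.1..1.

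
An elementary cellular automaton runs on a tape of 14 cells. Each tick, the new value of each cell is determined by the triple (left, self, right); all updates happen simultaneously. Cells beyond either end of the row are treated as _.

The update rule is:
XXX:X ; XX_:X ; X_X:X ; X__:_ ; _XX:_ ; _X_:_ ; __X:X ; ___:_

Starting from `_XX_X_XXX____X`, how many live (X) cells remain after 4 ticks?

X_XX_X_XX___X_
_X_XX_X_X__X__
X_X_XX_X__X___
_X_X_XX__X____
count of X: 5

5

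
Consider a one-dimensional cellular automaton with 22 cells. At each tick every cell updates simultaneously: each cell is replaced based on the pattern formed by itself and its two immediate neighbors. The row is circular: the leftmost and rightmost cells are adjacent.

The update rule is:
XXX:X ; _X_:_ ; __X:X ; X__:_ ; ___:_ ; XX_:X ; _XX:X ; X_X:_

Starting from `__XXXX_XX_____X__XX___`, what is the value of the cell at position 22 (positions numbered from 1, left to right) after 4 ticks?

X

tick 1: _XXXXX_XX____X__XXX___
tick 2: XXXXXX_XX___X__XXXX___
tick 3: XXXXXX_XX__X__XXXXX__X
tick 4: XXXXXX_XX_X__XXXXXX_XX
position 22 holds X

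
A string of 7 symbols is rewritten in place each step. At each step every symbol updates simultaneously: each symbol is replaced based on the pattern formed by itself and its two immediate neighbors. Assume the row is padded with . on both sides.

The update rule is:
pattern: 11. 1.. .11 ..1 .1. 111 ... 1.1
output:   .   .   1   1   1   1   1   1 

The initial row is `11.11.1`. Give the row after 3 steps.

1.11.11
111.11.
11.11..

11.11..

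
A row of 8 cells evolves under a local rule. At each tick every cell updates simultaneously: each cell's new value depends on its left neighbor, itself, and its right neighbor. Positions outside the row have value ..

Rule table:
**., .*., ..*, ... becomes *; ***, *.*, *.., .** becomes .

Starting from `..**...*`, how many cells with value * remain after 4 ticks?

**.*.***
.*.*...*
**.*.***  (repeats tick 1; period 2)
tick 4: .*.*...*
count of *: 3

3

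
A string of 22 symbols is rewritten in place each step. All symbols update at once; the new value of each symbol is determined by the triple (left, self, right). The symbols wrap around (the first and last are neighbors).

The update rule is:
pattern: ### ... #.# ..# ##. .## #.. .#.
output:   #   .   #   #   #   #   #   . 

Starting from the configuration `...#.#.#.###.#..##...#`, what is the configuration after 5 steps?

step 1: #.#.#.#.#####.#####.#.
step 2: .#.#.#.#############.#
step 3: #.#.#.###############.
step 4: .#.#.#################
step 5: #.#.##################

#.#.##################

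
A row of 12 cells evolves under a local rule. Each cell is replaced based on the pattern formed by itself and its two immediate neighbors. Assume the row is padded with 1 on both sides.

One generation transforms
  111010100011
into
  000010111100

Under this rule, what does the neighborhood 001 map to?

1

At position 9 the neighborhood is 001; the next row has 1 there.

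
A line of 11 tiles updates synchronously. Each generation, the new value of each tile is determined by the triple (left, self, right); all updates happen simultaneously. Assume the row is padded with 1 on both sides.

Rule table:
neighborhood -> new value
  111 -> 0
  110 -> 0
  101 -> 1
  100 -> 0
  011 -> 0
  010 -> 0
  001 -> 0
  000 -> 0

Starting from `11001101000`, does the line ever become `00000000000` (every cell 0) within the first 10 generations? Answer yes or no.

yes

00000010000
00000000000
all cells are 0 at generation 2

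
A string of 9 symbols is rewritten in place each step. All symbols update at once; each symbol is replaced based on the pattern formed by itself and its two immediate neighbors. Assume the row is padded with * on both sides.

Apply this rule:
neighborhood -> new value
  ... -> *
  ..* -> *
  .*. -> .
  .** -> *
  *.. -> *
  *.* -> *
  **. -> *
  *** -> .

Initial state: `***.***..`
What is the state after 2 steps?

***.***..

..***.***
***.***..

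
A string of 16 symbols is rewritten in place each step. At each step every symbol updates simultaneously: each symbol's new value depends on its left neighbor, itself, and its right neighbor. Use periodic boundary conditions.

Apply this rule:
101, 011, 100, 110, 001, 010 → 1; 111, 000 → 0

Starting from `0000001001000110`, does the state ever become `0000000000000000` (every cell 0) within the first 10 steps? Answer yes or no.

no

step 1: 0000011111101111
step 2: 1000110000111001
step 3: 1101111001101111
step 4: 0111001111111000
step 5: 1101111000001100
step 6: 1111001100011111
step 7: 0001111110110000
step 8: 0011000011111000
step 9: 0111100110001100
step 10: 1100111111011110
step 10 is 1100111111011110, still not uniform 0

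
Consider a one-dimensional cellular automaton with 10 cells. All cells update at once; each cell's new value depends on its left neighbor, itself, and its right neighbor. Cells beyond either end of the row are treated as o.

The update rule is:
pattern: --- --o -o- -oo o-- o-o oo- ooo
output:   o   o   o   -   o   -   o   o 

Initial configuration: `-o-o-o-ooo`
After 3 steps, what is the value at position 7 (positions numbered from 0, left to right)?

o

-o-o-o--oo
-o-o-ooo-o
-o-o--oo--
position 7 holds o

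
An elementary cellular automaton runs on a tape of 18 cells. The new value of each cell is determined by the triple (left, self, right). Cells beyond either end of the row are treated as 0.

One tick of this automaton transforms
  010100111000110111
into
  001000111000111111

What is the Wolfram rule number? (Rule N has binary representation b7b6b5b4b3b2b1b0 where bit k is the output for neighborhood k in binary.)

position 7: 111 → 1  (bit 7 = 1)
position 8: 110 → 1  (bit 6 = 1)
position 2: 101 → 1  (bit 5 = 1)
position 4: 100 → 0  (bit 4 = 0)
position 6: 011 → 1  (bit 3 = 1)
position 1: 010 → 0  (bit 2 = 0)
position 0: 001 → 0  (bit 1 = 0)
position 10: 000 → 0  (bit 0 = 0)
bits b7..b0 = 11101000 = 232

232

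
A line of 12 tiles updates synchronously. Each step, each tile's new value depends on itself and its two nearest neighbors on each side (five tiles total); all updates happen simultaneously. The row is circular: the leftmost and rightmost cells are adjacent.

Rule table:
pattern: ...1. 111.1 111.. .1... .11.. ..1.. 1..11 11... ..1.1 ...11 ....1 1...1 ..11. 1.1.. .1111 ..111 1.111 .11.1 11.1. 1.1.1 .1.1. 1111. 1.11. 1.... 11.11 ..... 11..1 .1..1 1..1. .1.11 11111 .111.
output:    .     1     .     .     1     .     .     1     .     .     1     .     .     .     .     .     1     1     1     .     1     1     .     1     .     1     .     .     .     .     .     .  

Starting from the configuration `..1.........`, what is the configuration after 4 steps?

........1...

1...11111111
.1.........1
1..1111111..
........1...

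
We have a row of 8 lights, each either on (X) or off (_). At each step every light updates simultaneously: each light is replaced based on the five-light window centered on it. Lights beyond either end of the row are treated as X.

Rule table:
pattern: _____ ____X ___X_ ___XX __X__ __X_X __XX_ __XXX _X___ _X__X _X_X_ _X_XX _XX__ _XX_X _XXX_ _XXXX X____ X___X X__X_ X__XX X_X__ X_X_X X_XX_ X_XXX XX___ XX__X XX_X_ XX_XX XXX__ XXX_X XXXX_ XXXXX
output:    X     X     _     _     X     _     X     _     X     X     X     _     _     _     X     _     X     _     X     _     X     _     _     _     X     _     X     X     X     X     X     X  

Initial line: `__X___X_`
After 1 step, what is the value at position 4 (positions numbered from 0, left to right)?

_

_XXX____
position 4 holds _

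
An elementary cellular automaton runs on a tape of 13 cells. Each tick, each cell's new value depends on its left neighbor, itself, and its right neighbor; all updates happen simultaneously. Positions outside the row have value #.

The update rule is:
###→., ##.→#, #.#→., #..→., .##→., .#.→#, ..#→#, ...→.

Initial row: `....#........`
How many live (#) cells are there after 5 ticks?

6

...##.......#
..#.#......#.
.##.#.....##.
..#.#....#.#.
.##.#...##.#.
count of #: 6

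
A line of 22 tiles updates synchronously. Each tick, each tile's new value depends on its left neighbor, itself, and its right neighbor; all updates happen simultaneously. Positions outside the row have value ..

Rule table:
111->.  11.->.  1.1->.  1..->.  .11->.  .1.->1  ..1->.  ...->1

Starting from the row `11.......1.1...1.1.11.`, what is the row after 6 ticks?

11.......1.1.1.1.1.111

...11111.1.1.1.1.1....
11.......1.1.1.1.1.111
...11111.1.1.1.1.1....  (repeats tick 1; period 2)
tick 6: 11.......1.1.1.1.1.111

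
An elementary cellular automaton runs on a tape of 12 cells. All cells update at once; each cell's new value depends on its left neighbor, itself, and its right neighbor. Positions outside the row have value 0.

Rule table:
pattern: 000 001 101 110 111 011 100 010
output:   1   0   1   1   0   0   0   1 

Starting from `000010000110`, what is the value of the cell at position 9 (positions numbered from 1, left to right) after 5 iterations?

111010110010
001111010010
100001110010
101100010010
110101010010
position 9 holds 0

0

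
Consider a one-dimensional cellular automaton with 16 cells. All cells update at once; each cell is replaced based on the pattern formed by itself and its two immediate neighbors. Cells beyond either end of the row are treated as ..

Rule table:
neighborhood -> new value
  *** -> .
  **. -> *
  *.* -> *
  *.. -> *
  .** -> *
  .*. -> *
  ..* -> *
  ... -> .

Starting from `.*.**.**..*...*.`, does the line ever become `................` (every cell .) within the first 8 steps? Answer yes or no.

no

************.***
*..........***.*
**........**.***
***......*****.*
*.**....**...***
*****..****.**.*
*...****..******
**.**..****....*
step 8 is **.**..****....*, still not uniform .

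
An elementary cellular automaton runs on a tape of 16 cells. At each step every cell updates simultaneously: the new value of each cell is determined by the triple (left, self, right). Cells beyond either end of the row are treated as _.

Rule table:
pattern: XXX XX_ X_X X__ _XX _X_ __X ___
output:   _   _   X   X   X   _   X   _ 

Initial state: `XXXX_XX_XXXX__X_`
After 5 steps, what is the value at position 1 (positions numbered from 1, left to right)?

X

X___XX_XX___XX_X
_X_XX_XX_X_XX_X_
X_XX_XX_X_XX_X_X
_XX_XX_X_XX_X_X_
XX_XX_X_XX_X_X_X
position 1 holds X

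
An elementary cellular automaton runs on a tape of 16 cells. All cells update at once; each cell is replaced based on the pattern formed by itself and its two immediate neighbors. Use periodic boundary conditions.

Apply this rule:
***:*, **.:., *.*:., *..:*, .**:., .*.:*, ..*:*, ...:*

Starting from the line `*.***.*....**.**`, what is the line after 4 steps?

****.*******.***

...*..*****....*
******.***.*****
*****...*...****
****.*******.***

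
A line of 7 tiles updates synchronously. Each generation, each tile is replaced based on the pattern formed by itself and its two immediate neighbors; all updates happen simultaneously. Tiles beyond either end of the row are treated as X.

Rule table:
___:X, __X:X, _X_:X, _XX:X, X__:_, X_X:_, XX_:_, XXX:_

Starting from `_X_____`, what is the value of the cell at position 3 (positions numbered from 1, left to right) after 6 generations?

_

generation 1: _X_XXXX
generation 2: _X_X___
generation 3: _X_X_XX
generation 4: _X_X_X_
generation 5: _X_X_X_  (fixed point — unchanged through generation 6)
position 3 holds _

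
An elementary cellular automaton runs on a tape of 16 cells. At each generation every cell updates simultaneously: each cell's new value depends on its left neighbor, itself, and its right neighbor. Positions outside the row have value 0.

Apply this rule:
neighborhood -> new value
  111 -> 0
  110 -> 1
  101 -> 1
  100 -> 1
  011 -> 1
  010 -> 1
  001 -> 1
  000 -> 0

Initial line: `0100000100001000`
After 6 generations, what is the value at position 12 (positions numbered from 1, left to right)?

1

1110001110011100
1011011011110110
1111111110011111
1000000011110001
1100000110011011
1110001111111111
position 12 holds 1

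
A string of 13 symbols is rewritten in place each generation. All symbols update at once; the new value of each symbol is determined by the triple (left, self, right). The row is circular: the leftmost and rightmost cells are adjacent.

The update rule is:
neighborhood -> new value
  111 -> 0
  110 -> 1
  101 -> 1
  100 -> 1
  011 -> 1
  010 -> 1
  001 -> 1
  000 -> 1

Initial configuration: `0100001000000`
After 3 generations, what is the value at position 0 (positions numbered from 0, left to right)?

1

1111111111111
0000000000000
1111111111111
position 0 holds 1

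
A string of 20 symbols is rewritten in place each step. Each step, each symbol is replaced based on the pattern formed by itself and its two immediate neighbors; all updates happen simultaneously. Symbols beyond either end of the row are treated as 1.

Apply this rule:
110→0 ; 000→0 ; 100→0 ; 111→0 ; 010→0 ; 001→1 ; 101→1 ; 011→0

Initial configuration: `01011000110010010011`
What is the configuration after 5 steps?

00010001001001001010

10100001000100100100
01000010001001001001
10000100010010010010
00001000100100100101
00010001001001001010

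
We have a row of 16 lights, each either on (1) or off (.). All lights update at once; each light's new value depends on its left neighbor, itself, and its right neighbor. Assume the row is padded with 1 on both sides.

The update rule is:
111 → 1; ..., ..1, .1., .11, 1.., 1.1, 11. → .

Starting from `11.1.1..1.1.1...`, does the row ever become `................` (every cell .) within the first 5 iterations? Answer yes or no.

yes

iteration 1: 1...............
iteration 2: ................
all cells are . at iteration 2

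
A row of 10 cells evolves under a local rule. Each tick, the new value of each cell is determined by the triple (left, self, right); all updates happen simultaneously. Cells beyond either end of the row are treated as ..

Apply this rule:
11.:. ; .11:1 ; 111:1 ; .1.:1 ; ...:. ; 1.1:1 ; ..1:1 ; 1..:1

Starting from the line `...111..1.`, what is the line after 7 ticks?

1111.11.11

..111.1111
.111.1111.
111.1111.1
11.1111.11
1.1111.11.
11111.11.1
1111.11.11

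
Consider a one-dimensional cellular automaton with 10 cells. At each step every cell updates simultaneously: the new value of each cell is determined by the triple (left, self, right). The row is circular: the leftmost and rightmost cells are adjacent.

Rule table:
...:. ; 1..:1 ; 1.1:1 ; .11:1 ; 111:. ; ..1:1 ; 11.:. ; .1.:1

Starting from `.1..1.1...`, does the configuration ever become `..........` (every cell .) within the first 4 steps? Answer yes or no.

no

11111111..
1.......11
.1.....11.
111...11.1
step 4 is 111...11.1, still not uniform .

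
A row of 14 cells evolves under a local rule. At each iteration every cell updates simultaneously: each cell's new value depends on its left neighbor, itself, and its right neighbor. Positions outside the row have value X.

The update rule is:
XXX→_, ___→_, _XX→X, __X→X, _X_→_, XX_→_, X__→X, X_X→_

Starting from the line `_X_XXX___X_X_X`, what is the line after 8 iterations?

XX____X___XXX_

iteration 1: ___X__X_X____X
iteration 2: X_X_XX___X__XX
iteration 3: ____X_X_X_XXX_
iteration 4: X__X______X___
iteration 5: _XX_X____X_X_X
iteration 6: _X___X__X____X
iteration 7: __X_X_XX_X__XX
iteration 8: XX____X___XXX_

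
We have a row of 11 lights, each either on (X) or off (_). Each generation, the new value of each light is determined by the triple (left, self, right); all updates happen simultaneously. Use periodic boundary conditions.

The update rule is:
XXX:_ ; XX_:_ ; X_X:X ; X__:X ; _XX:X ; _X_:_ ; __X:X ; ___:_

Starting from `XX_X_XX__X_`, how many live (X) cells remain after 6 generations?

7

X_X_XX_XX_X
_X_XX_XX_XX
X_XX_XX_XX_
_XX_XX_XX_X
XX_XX_XX_X_
X_XX_XX_X_X
count of X: 7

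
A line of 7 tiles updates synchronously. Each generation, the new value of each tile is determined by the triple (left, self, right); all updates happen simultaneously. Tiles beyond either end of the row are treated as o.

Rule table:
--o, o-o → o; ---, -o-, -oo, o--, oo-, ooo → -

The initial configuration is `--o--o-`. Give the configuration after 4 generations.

-o--o-o
o--o-o-
--o-o-o
-o-o-o-

-o-o-o-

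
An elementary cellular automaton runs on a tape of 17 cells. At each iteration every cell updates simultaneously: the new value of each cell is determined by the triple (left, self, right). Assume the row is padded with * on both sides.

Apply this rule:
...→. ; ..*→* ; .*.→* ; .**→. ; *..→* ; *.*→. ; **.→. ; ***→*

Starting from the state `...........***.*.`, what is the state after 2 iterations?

.*.......**.****.

*.........*.*..*.
.*.......**.****.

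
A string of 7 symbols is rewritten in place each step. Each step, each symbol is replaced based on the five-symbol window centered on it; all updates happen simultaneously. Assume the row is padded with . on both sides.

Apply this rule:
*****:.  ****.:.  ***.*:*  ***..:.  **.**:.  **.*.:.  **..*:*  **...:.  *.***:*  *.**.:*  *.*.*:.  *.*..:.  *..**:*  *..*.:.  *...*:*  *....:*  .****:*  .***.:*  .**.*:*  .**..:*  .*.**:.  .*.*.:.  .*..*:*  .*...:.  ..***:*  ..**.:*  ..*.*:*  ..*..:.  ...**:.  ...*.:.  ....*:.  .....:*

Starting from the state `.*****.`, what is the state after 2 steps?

.**.***

step 1: .**....
step 2: .**.***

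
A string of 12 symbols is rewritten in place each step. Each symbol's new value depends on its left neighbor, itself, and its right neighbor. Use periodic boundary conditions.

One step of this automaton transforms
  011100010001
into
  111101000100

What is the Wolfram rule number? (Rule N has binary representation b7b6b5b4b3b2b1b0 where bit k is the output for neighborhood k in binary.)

233

position 2: 111 → 1  (bit 7 = 1)
position 3: 110 → 1  (bit 6 = 1)
position 0: 101 → 1  (bit 5 = 1)
position 4: 100 → 0  (bit 4 = 0)
position 1: 011 → 1  (bit 3 = 1)
position 7: 010 → 0  (bit 2 = 0)
position 6: 001 → 0  (bit 1 = 0)
position 5: 000 → 1  (bit 0 = 1)
bits b7..b0 = 11101001 = 233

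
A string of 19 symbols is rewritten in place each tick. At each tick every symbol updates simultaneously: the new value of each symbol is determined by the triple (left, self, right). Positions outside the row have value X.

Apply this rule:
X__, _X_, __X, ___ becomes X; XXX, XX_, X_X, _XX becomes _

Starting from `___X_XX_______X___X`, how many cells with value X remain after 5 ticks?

16

tick 1: XXXX___XXXXXXXXXXX_
tick 2: ____XXX____________
tick 3: XXXX___XXXXXXXXXXXX
tick 4: ____XXX____________  (repeats tick 2; period 2)
tick 5: XXXX___XXXXXXXXXXXX
count of X: 16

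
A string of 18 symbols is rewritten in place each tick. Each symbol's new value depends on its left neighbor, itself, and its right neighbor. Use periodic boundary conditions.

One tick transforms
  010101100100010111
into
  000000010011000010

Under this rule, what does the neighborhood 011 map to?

At position 5 the neighborhood is 011; the next row has 0 there.

0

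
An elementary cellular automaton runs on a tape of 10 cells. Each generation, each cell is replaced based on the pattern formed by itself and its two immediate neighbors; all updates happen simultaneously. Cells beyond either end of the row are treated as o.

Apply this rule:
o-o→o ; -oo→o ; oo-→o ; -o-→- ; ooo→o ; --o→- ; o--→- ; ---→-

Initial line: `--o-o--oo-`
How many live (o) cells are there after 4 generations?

3

generation 1: ---o---ooo
generation 2: -------ooo
generation 3: -------ooo  (fixed point — unchanged through generation 4)
count of o: 3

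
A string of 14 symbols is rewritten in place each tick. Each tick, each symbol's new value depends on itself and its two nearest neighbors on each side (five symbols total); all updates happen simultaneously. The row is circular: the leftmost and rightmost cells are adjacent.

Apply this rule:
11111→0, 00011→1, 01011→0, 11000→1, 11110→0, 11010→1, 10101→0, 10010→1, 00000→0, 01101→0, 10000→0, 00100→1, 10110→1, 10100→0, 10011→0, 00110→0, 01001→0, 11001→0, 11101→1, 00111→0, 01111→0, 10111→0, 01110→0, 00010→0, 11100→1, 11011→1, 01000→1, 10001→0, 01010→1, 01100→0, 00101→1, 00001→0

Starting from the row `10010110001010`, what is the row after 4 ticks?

00110101001101
00001010000010
00001101000011
10010010100100

10010010100100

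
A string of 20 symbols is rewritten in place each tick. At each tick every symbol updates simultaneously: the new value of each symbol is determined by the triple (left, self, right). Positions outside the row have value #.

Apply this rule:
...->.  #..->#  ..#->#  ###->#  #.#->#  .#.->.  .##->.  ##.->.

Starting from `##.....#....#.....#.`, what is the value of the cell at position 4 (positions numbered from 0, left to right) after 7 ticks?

tick 1: #.#...#.#..#.#...#.#
tick 2: .#.#.#.#.##.#.#.#.#.
tick 3: #.#.#.#.#..#.#.#.#.#
tick 4: .#.#.#.#.##.#.#.#.#.  (repeats tick 2; period 2)
tick 7: #.#.#.#.#..#.#.#.#.#
position 4 holds #

#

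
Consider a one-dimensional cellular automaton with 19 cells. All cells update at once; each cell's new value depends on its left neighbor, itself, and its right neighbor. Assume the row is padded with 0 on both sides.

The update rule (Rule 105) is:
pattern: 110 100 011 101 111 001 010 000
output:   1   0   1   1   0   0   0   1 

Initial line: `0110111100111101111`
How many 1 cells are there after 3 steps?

0111100100100111001
0100100000000101000
0000001111110010011
count of 1: 9

9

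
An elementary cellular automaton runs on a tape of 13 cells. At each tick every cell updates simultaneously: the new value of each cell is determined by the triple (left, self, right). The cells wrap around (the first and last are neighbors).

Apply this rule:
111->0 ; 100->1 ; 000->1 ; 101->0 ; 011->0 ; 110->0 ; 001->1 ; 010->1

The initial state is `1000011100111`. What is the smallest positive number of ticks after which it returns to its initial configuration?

tick 1: 0111100011000
tick 2: 1000011100111

2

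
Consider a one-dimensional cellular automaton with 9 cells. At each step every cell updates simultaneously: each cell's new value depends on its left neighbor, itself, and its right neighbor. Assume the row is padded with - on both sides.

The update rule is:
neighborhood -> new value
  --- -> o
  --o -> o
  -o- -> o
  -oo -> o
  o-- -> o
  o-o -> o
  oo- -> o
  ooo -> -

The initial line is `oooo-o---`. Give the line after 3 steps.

o--oooooo

o--oooooo
oooo----o
o--oooooo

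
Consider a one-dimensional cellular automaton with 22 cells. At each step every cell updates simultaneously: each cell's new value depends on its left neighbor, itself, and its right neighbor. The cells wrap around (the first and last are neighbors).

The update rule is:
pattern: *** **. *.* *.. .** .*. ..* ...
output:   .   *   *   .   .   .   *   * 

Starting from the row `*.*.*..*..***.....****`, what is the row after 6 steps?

step 1: **.*..*..*..*.****....
step 2: .**..*..*..*.*...*.***
step 3: *.*.*..*..*.*..**.*..*
step 4: **.*..*..*.*..*.**..*.
step 5: .**..*..*.*..*.*.*.*.*
step 6: *.*.*..*.*..*.*.*.*.*.

*.*.*..*.*..*.*.*.*.*.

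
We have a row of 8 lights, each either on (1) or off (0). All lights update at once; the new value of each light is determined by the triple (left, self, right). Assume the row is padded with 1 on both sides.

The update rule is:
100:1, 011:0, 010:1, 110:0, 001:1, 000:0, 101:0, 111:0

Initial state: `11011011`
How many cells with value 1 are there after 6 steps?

4

step 1: 00000000
step 2: 10000001
step 3: 01000010
step 4: 01100110
step 5: 00011000
step 6: 10100101
count of 1: 4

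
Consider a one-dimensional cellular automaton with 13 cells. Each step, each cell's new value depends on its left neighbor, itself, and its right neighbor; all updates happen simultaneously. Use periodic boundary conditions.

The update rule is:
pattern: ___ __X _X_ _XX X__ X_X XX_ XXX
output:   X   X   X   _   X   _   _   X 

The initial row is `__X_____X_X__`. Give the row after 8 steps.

X_XX_X___X___

XXXXXXXXX_XXX
XXXXXXXX___XX
XXXXXXX_XXX_X
XXXXXX___X___
_XXXX_XXXXXXX
__XX___XXXXX_
XX__XXX_XXX_X
X_XX_X___X___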